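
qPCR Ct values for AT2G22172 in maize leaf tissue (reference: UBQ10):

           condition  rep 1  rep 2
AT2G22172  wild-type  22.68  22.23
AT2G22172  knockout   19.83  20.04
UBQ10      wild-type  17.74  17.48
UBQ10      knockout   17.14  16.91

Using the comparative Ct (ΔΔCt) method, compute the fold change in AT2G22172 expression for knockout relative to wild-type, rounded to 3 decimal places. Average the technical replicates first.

3.824

Mean Ct: AT2G22172 wild-type 22.455; AT2G22172 knockout 19.935; UBQ10 wild-type 17.610; UBQ10 knockout 17.025
ΔCt(wild-type) = 22.455 − 17.610 = 4.845
ΔCt(knockout) = 19.935 − 17.025 = 2.910
ΔΔCt = 2.910 − 4.845 = -1.935
Fold change = 2^(−(-1.935)) = 2^1.935 = 3.8238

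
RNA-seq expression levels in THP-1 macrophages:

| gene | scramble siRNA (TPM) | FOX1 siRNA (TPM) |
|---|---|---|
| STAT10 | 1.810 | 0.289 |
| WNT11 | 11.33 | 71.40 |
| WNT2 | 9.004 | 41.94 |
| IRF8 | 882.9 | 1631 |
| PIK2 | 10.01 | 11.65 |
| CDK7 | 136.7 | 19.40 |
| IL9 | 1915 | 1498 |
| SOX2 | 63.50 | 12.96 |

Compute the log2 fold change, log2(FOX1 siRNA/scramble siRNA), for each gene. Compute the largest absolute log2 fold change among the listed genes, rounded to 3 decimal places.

2.817

log2(0.289/1.810) = -2.647  (STAT10)
log2(71.40/11.33) = 2.656  (WNT11)
log2(41.94/9.004) = 2.220  (WNT2)
log2(1631/882.9) = 0.885  (IRF8)
log2(11.65/10.01) = 0.219  (PIK2)
log2(19.40/136.7) = -2.817  (CDK7)
log2(1498/1915) = -0.354  (IL9)
log2(12.96/63.50) = -2.293  (SOX2)
The largest magnitude belongs to CDK7.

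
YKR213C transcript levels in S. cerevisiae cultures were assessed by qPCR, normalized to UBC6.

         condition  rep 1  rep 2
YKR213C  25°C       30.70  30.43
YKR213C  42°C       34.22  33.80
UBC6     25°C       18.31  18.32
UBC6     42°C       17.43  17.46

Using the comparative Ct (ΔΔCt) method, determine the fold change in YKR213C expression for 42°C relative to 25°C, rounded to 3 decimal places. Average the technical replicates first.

Mean Ct: YKR213C 25°C 30.565; YKR213C 42°C 34.010; UBC6 25°C 18.315; UBC6 42°C 17.445
ΔCt(25°C) = 30.565 − 18.315 = 12.250
ΔCt(42°C) = 34.010 − 17.445 = 16.565
ΔΔCt = 16.565 − 12.250 = 4.315
Fold change = 2^(−4.315) = 0.0502

0.050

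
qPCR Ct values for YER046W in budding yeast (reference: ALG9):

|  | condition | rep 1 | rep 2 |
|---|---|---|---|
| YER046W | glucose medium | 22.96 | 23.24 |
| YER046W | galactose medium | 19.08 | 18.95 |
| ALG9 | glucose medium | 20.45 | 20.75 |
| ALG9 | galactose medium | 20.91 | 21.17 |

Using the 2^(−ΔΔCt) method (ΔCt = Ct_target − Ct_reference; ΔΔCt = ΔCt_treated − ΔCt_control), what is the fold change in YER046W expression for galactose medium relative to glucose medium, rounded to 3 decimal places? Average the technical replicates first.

Mean Ct: YER046W glucose medium 23.100; YER046W galactose medium 19.015; ALG9 glucose medium 20.600; ALG9 galactose medium 21.040
ΔCt(glucose medium) = 23.100 − 20.600 = 2.500
ΔCt(galactose medium) = 19.015 − 21.040 = -2.025
ΔΔCt = -2.025 − 2.500 = -4.525
Fold change = 2^(−(-4.525)) = 2^4.525 = 23.0229

23.023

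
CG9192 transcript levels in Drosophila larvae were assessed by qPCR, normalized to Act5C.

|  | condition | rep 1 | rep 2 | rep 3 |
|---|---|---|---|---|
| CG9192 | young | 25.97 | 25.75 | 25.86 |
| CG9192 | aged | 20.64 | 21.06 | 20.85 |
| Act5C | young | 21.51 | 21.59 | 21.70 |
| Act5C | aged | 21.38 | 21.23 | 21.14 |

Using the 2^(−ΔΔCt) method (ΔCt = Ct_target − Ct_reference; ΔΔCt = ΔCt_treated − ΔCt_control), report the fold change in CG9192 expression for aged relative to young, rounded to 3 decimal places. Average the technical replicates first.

25.281

Mean Ct: CG9192 young 25.860; CG9192 aged 20.850; Act5C young 21.600; Act5C aged 21.250
ΔCt(young) = 25.860 − 21.600 = 4.260
ΔCt(aged) = 20.850 − 21.250 = -0.400
ΔΔCt = -0.400 − 4.260 = -4.660
Fold change = 2^(−(-4.660)) = 2^4.660 = 25.2813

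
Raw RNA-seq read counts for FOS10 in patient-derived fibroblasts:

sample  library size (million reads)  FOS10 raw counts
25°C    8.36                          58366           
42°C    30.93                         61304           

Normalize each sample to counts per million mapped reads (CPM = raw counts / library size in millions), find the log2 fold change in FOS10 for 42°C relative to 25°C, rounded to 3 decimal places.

-1.817

CPM(25°C) = 58366 / 8.36 = 6981.5789
CPM(42°C) = 61304 / 30.93 = 1982.0239
Fold change = 1982.0239 / 6981.5789 = 0.28389
log2(0.28389) = -1.8166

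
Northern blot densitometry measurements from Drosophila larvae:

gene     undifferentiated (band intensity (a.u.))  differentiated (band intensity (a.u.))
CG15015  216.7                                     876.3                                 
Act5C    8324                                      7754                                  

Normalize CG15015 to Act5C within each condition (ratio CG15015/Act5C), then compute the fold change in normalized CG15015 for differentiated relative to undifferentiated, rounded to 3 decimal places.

4.341

CG15015/Act5C (undifferentiated) = 216.7 / 8324 = 0.026033
CG15015/Act5C (differentiated) = 876.3 / 7754 = 0.11301
Fold change = 0.11301 / 0.026033 = 4.3411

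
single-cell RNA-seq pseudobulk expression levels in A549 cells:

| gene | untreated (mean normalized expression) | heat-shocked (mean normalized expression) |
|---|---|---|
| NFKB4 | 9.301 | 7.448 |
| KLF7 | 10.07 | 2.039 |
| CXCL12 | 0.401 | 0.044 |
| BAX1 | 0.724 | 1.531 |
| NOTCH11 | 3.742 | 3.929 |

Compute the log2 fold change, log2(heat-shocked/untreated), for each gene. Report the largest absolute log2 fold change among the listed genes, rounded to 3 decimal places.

log2(7.448/9.301) = -0.321  (NFKB4)
log2(2.039/10.07) = -2.304  (KLF7)
log2(0.044/0.401) = -3.188  (CXCL12)
log2(1.531/0.724) = 1.080  (BAX1)
log2(3.929/3.742) = 0.070  (NOTCH11)
The largest magnitude belongs to CXCL12.

3.188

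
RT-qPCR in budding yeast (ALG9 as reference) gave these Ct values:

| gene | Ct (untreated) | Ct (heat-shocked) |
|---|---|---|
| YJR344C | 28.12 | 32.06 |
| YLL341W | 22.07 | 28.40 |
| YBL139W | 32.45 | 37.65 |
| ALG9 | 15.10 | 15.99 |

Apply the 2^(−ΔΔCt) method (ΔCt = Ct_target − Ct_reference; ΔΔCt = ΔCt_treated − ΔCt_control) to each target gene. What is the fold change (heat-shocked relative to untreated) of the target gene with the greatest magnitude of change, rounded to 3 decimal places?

0.023

YJR344C: ΔΔCt = (32.06−15.99) − (28.12−15.10) = 16.07 − 13.02 = 3.05; fold change = 2^-3.05 = 0.121
YLL341W: ΔΔCt = (28.40−15.99) − (22.07−15.10) = 12.41 − 6.97 = 5.44; fold change = 2^-5.44 = 0.023
YBL139W: ΔΔCt = (37.65−15.99) − (32.45−15.10) = 21.66 − 17.35 = 4.31; fold change = 2^-4.31 = 0.050
YLL341W has the largest |ΔΔCt| = 5.44.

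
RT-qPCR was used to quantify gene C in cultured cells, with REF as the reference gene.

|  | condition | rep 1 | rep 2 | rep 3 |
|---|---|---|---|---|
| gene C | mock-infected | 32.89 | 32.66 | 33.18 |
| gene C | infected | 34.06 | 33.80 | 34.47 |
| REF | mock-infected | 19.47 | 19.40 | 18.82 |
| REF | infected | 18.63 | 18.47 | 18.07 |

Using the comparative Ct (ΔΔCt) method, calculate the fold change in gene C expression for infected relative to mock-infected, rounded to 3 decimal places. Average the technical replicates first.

Mean Ct: gene C mock-infected 32.910; gene C infected 34.110; REF mock-infected 19.230; REF infected 18.390
ΔCt(mock-infected) = 32.910 − 19.230 = 13.680
ΔCt(infected) = 34.110 − 18.390 = 15.720
ΔΔCt = 15.720 − 13.680 = 2.040
Fold change = 2^(−2.040) = 0.2432

0.243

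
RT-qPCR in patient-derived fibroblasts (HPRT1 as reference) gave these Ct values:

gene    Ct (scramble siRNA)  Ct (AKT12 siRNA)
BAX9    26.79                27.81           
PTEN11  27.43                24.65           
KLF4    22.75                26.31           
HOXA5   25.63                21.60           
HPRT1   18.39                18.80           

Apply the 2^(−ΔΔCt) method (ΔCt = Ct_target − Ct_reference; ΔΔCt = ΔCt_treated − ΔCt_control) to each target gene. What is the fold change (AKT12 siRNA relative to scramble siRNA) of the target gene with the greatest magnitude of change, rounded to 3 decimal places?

21.706

BAX9: ΔΔCt = (27.81−18.80) − (26.79−18.39) = 9.01 − 8.40 = 0.61; fold change = 2^-0.61 = 0.655
PTEN11: ΔΔCt = (24.65−18.80) − (27.43−18.39) = 5.85 − 9.04 = -3.19; fold change = 2^3.19 = 9.126
KLF4: ΔΔCt = (26.31−18.80) − (22.75−18.39) = 7.51 − 4.36 = 3.15; fold change = 2^-3.15 = 0.113
HOXA5: ΔΔCt = (21.60−18.80) − (25.63−18.39) = 2.80 − 7.24 = -4.44; fold change = 2^4.44 = 21.706
HOXA5 has the largest |ΔΔCt| = 4.44.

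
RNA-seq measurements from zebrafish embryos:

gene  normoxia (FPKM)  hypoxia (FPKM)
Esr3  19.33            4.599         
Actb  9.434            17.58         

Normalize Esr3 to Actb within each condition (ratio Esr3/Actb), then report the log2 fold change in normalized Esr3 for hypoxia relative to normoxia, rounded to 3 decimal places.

Esr3/Actb (normoxia) = 19.33 / 9.434 = 2.049
Esr3/Actb (hypoxia) = 4.599 / 17.58 = 0.2616
Fold change = 0.2616 / 2.049 = 0.1277
log2(0.1277) = -2.9694

-2.969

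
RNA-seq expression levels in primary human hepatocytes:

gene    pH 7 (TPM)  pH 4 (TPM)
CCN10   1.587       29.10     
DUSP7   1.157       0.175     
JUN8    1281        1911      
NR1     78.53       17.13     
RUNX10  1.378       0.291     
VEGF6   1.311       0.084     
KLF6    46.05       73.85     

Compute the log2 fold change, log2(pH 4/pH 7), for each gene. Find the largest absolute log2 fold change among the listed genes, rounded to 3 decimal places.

4.197

log2(29.10/1.587) = 4.197  (CCN10)
log2(0.175/1.157) = -2.725  (DUSP7)
log2(1911/1281) = 0.577  (JUN8)
log2(17.13/78.53) = -2.197  (NR1)
log2(0.291/1.378) = -2.243  (RUNX10)
log2(0.084/1.311) = -3.964  (VEGF6)
log2(73.85/46.05) = 0.681  (KLF6)
The largest magnitude belongs to CCN10.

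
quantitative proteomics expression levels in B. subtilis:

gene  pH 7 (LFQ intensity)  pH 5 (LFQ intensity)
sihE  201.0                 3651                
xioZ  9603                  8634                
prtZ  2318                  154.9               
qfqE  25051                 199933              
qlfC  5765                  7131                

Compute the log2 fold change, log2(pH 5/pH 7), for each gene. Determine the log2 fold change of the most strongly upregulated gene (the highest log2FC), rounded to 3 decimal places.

log2(3651/201.0) = 4.183  (sihE)
log2(8634/9603) = -0.153  (xioZ)
log2(154.9/2318) = -3.903  (prtZ)
log2(199933/25051) = 2.997  (qfqE)
log2(7131/5765) = 0.307  (qlfC)
sihE is most strongly upregulated.

4.183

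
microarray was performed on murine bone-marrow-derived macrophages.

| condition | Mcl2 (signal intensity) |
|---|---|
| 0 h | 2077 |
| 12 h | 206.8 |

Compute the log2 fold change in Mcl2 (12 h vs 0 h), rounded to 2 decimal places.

-3.33

Fold change = 206.8 / 2077 = 0.0996
log2(0.0996) = -3.328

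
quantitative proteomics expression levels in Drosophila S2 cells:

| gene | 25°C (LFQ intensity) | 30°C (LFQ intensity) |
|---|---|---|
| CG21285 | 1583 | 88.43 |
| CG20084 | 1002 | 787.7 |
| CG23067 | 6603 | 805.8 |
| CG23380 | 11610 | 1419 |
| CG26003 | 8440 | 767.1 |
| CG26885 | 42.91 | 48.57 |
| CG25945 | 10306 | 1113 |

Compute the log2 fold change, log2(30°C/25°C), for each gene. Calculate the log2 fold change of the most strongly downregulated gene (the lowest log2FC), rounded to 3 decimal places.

log2(88.43/1583) = -4.162  (CG21285)
log2(787.7/1002) = -0.347  (CG20084)
log2(805.8/6603) = -3.035  (CG23067)
log2(1419/11610) = -3.032  (CG23380)
log2(767.1/8440) = -3.460  (CG26003)
log2(48.57/42.91) = 0.179  (CG26885)
log2(1113/10306) = -3.211  (CG25945)
CG21285 is most strongly downregulated.

-4.162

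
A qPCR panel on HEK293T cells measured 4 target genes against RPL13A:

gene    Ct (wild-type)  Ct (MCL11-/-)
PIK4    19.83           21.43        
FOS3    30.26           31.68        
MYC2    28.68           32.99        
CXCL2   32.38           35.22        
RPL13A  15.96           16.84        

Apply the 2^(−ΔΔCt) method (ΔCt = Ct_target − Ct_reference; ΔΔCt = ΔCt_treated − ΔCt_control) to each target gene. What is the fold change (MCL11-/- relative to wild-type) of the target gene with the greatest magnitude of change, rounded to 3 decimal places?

0.093

PIK4: ΔΔCt = (21.43−16.84) − (19.83−15.96) = 4.59 − 3.87 = 0.72; fold change = 2^-0.72 = 0.607
FOS3: ΔΔCt = (31.68−16.84) − (30.26−15.96) = 14.84 − 14.30 = 0.54; fold change = 2^-0.54 = 0.688
MYC2: ΔΔCt = (32.99−16.84) − (28.68−15.96) = 16.15 − 12.72 = 3.43; fold change = 2^-3.43 = 0.093
CXCL2: ΔΔCt = (35.22−16.84) − (32.38−15.96) = 18.38 − 16.42 = 1.96; fold change = 2^-1.96 = 0.257
MYC2 has the largest |ΔΔCt| = 3.43.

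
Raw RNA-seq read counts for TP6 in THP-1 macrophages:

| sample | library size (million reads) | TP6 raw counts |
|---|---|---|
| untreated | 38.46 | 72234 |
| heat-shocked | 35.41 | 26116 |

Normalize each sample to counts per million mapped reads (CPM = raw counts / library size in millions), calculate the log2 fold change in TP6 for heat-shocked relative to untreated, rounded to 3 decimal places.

-1.349

CPM(untreated) = 72234 / 38.46 = 1878.1591
CPM(heat-shocked) = 26116 / 35.41 = 737.5318
Fold change = 737.5318 / 1878.1591 = 0.39269
log2(0.39269) = -1.3485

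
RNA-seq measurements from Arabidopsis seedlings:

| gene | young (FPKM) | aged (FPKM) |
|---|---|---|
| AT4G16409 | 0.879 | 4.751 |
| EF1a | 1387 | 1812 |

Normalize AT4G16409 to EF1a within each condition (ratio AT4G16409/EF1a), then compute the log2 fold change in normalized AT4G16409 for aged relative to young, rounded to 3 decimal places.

AT4G16409/EF1a (young) = 0.879 / 1387 = 0.00063374
AT4G16409/EF1a (aged) = 4.751 / 1812 = 0.002622
Fold change = 0.002622 / 0.00063374 = 4.1373
log2(4.1373) = 2.0487

2.049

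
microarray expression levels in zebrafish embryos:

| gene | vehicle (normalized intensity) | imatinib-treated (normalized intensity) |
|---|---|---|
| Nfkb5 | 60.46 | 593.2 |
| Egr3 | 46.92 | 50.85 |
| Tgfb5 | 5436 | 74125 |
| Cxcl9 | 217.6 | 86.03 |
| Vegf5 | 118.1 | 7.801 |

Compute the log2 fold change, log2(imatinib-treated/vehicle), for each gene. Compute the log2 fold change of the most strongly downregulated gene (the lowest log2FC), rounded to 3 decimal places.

log2(593.2/60.46) = 3.294  (Nfkb5)
log2(50.85/46.92) = 0.116  (Egr3)
log2(74125/5436) = 3.769  (Tgfb5)
log2(86.03/217.6) = -1.339  (Cxcl9)
log2(7.801/118.1) = -3.920  (Vegf5)
Vegf5 is most strongly downregulated.

-3.920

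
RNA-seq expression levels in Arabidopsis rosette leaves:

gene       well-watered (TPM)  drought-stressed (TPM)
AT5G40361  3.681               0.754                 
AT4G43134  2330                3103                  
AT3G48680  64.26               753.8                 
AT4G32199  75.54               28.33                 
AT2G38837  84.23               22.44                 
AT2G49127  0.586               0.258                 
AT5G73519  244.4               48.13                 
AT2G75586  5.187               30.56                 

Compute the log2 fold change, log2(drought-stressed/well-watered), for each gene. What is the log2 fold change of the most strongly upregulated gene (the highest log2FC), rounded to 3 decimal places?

3.552

log2(0.754/3.681) = -2.287  (AT5G40361)
log2(3103/2330) = 0.413  (AT4G43134)
log2(753.8/64.26) = 3.552  (AT3G48680)
log2(28.33/75.54) = -1.415  (AT4G32199)
log2(22.44/84.23) = -1.908  (AT2G38837)
log2(0.258/0.586) = -1.184  (AT2G49127)
log2(48.13/244.4) = -2.344  (AT5G73519)
log2(30.56/5.187) = 2.559  (AT2G75586)
AT3G48680 is most strongly upregulated.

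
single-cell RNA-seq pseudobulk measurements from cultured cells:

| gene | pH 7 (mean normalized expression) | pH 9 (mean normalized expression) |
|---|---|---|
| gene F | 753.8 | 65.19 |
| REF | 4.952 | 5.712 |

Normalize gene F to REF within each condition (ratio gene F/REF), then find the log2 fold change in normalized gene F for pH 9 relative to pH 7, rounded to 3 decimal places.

-3.737

gene F/REF (pH 7) = 753.8 / 4.952 = 152.22
gene F/REF (pH 9) = 65.19 / 5.712 = 11.413
Fold change = 11.413 / 152.22 = 0.0750
log2(0.0750) = -3.7374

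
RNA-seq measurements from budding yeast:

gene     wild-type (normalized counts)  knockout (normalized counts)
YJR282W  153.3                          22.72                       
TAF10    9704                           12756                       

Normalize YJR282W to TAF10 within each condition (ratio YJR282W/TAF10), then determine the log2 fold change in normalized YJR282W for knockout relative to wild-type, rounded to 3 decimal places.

-3.149

YJR282W/TAF10 (wild-type) = 153.3 / 9704 = 0.015798
YJR282W/TAF10 (knockout) = 22.72 / 12756 = 0.0017811
Fold change = 0.0017811 / 0.015798 = 0.1127
log2(0.1127) = -3.1488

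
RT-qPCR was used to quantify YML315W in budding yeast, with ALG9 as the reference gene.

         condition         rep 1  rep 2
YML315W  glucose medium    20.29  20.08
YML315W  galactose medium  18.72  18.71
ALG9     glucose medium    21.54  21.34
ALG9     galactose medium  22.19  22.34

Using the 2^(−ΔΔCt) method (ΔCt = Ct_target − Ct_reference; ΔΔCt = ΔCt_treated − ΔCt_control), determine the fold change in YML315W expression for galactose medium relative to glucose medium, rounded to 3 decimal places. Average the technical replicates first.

Mean Ct: YML315W glucose medium 20.185; YML315W galactose medium 18.715; ALG9 glucose medium 21.440; ALG9 galactose medium 22.265
ΔCt(glucose medium) = 20.185 − 21.440 = -1.255
ΔCt(galactose medium) = 18.715 − 22.265 = -3.550
ΔΔCt = -3.550 − (-1.255) = -2.295
Fold change = 2^(−(-2.295)) = 2^2.295 = 4.9075

4.908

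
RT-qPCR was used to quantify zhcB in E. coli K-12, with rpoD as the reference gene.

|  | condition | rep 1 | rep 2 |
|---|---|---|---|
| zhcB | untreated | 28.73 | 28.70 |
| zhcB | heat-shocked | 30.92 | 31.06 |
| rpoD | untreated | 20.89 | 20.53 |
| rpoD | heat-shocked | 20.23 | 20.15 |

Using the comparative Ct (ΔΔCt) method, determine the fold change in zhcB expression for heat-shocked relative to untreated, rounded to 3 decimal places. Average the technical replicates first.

Mean Ct: zhcB untreated 28.715; zhcB heat-shocked 30.990; rpoD untreated 20.710; rpoD heat-shocked 20.190
ΔCt(untreated) = 28.715 − 20.710 = 8.005
ΔCt(heat-shocked) = 30.990 − 20.190 = 10.800
ΔΔCt = 10.800 − 8.005 = 2.795
Fold change = 2^(−2.795) = 0.1441

0.144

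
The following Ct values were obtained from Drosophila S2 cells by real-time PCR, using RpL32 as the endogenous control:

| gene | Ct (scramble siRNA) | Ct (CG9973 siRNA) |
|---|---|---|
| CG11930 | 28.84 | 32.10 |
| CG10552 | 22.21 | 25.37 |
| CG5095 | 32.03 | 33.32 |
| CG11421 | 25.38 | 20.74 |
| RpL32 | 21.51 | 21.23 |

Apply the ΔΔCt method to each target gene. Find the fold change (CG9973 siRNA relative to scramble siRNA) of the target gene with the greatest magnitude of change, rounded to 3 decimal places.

CG11930: ΔΔCt = (32.10−21.23) − (28.84−21.51) = 10.87 − 7.33 = 3.54; fold change = 2^-3.54 = 0.086
CG10552: ΔΔCt = (25.37−21.23) − (22.21−21.51) = 4.14 − 0.70 = 3.44; fold change = 2^-3.44 = 0.092
CG5095: ΔΔCt = (33.32−21.23) − (32.03−21.51) = 12.09 − 10.52 = 1.57; fold change = 2^-1.57 = 0.337
CG11421: ΔΔCt = (20.74−21.23) − (25.38−21.51) = -0.49 − 3.87 = -4.36; fold change = 2^4.36 = 20.535
CG11421 has the largest |ΔΔCt| = 4.36.

20.535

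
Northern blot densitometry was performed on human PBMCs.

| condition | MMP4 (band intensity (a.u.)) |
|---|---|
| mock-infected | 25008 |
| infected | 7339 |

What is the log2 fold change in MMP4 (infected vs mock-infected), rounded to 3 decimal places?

Fold change = 7339 / 25008 = 0.2935
log2(0.2935) = -1.7687

-1.769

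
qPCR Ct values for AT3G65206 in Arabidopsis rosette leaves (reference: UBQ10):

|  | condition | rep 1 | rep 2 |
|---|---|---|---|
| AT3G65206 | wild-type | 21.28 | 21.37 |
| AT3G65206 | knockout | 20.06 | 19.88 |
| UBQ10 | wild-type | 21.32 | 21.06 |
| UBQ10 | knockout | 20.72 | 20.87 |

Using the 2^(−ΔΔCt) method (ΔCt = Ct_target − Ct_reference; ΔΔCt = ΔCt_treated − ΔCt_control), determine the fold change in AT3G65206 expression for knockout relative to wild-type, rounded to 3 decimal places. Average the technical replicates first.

Mean Ct: AT3G65206 wild-type 21.325; AT3G65206 knockout 19.970; UBQ10 wild-type 21.190; UBQ10 knockout 20.795
ΔCt(wild-type) = 21.325 − 21.190 = 0.135
ΔCt(knockout) = 19.970 − 20.795 = -0.825
ΔΔCt = -0.825 − 0.135 = -0.960
Fold change = 2^(−(-0.960)) = 2^0.960 = 1.9453

1.945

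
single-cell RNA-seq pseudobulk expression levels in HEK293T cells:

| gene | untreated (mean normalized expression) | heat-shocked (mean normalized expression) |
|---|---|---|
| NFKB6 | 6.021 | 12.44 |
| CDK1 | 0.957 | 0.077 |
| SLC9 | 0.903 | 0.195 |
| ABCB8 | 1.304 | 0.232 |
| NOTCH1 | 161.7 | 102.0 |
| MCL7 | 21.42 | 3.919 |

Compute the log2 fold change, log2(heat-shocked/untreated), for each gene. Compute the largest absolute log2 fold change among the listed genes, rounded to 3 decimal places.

3.636

log2(12.44/6.021) = 1.047  (NFKB6)
log2(0.077/0.957) = -3.636  (CDK1)
log2(0.195/0.903) = -2.211  (SLC9)
log2(0.232/1.304) = -2.491  (ABCB8)
log2(102.0/161.7) = -0.665  (NOTCH1)
log2(3.919/21.42) = -2.450  (MCL7)
The largest magnitude belongs to CDK1.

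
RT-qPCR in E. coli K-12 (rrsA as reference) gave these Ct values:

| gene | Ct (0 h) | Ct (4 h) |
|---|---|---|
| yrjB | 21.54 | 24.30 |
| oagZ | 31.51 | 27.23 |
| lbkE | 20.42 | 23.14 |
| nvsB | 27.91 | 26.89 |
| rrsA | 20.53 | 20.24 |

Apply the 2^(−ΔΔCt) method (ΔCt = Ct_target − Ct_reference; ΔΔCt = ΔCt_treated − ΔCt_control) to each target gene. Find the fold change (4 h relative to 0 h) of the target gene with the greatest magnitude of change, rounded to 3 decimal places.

15.889

yrjB: ΔΔCt = (24.30−20.24) − (21.54−20.53) = 4.06 − 1.01 = 3.05; fold change = 2^-3.05 = 0.121
oagZ: ΔΔCt = (27.23−20.24) − (31.51−20.53) = 6.99 − 10.98 = -3.99; fold change = 2^3.99 = 15.889
lbkE: ΔΔCt = (23.14−20.24) − (20.42−20.53) = 2.90 − (-0.11) = 3.01; fold change = 2^-3.01 = 0.124
nvsB: ΔΔCt = (26.89−20.24) − (27.91−20.53) = 6.65 − 7.38 = -0.73; fold change = 2^0.73 = 1.659
oagZ has the largest |ΔΔCt| = 3.99.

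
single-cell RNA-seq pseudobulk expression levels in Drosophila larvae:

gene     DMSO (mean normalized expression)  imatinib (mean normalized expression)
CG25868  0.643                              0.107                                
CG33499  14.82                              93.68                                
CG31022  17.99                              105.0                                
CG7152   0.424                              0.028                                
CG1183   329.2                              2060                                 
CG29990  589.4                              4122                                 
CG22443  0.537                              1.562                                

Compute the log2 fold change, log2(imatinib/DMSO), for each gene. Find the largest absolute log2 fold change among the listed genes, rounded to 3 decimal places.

log2(0.107/0.643) = -2.587  (CG25868)
log2(93.68/14.82) = 2.660  (CG33499)
log2(105.0/17.99) = 2.545  (CG31022)
log2(0.028/0.424) = -3.921  (CG7152)
log2(2060/329.2) = 2.646  (CG1183)
log2(4122/589.4) = 2.806  (CG29990)
log2(1.562/0.537) = 1.540  (CG22443)
The largest magnitude belongs to CG7152.

3.921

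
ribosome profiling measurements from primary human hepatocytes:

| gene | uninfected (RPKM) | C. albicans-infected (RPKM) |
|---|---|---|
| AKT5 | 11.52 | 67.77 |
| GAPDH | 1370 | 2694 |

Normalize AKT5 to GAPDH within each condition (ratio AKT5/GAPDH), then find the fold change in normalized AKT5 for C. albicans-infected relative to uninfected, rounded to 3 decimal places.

2.992

AKT5/GAPDH (uninfected) = 11.52 / 1370 = 0.0084088
AKT5/GAPDH (C. albicans-infected) = 67.77 / 2694 = 0.025156
Fold change = 0.025156 / 0.0084088 = 2.9916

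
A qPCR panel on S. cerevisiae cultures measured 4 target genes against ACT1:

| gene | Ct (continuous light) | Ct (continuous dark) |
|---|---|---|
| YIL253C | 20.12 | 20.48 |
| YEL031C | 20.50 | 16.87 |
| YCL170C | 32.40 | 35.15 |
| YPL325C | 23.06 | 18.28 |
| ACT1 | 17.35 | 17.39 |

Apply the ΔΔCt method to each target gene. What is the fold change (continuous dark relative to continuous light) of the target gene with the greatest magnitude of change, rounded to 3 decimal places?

28.246

YIL253C: ΔΔCt = (20.48−17.39) − (20.12−17.35) = 3.09 − 2.77 = 0.32; fold change = 2^-0.32 = 0.801
YEL031C: ΔΔCt = (16.87−17.39) − (20.50−17.35) = -0.52 − 3.15 = -3.67; fold change = 2^3.67 = 12.729
YCL170C: ΔΔCt = (35.15−17.39) − (32.40−17.35) = 17.76 − 15.05 = 2.71; fold change = 2^-2.71 = 0.153
YPL325C: ΔΔCt = (18.28−17.39) − (23.06−17.35) = 0.89 − 5.71 = -4.82; fold change = 2^4.82 = 28.246
YPL325C has the largest |ΔΔCt| = 4.82.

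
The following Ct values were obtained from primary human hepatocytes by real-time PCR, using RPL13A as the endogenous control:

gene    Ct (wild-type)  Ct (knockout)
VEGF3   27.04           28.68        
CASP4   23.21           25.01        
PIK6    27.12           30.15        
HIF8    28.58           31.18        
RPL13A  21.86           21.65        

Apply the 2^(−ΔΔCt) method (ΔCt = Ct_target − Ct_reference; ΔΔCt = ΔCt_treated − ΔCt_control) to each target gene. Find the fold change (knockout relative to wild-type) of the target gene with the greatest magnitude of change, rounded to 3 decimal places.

VEGF3: ΔΔCt = (28.68−21.65) − (27.04−21.86) = 7.03 − 5.18 = 1.85; fold change = 2^-1.85 = 0.277
CASP4: ΔΔCt = (25.01−21.65) − (23.21−21.86) = 3.36 − 1.35 = 2.01; fold change = 2^-2.01 = 0.248
PIK6: ΔΔCt = (30.15−21.65) − (27.12−21.86) = 8.50 − 5.26 = 3.24; fold change = 2^-3.24 = 0.106
HIF8: ΔΔCt = (31.18−21.65) − (28.58−21.86) = 9.53 − 6.72 = 2.81; fold change = 2^-2.81 = 0.143
PIK6 has the largest |ΔΔCt| = 3.24.

0.106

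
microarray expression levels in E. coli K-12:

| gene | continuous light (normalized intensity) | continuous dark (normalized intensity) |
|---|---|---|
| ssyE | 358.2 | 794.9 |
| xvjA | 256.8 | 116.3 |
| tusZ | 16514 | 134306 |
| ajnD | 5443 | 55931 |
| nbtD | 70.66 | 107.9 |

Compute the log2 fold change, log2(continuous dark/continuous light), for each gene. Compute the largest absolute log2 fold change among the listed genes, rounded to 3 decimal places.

3.361

log2(794.9/358.2) = 1.150  (ssyE)
log2(116.3/256.8) = -1.143  (xvjA)
log2(134306/16514) = 3.024  (tusZ)
log2(55931/5443) = 3.361  (ajnD)
log2(107.9/70.66) = 0.611  (nbtD)
The largest magnitude belongs to ajnD.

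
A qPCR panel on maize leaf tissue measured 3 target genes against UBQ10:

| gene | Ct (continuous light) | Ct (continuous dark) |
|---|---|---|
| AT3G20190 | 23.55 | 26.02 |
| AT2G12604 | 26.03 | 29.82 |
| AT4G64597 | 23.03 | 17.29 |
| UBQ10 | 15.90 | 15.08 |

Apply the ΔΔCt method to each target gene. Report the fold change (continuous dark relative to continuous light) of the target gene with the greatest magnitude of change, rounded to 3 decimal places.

30.274

AT3G20190: ΔΔCt = (26.02−15.08) − (23.55−15.90) = 10.94 − 7.65 = 3.29; fold change = 2^-3.29 = 0.102
AT2G12604: ΔΔCt = (29.82−15.08) − (26.03−15.90) = 14.74 − 10.13 = 4.61; fold change = 2^-4.61 = 0.041
AT4G64597: ΔΔCt = (17.29−15.08) − (23.03−15.90) = 2.21 − 7.13 = -4.92; fold change = 2^4.92 = 30.274
AT4G64597 has the largest |ΔΔCt| = 4.92.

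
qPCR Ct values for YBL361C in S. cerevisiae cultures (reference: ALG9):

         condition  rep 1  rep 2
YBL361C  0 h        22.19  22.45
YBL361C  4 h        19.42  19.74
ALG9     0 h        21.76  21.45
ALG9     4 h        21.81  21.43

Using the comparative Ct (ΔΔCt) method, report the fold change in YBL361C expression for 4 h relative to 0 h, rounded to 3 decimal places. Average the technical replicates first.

6.751

Mean Ct: YBL361C 0 h 22.320; YBL361C 4 h 19.580; ALG9 0 h 21.605; ALG9 4 h 21.620
ΔCt(0 h) = 22.320 − 21.605 = 0.715
ΔCt(4 h) = 19.580 − 21.620 = -2.040
ΔΔCt = -2.040 − 0.715 = -2.755
Fold change = 2^(−(-2.755)) = 2^2.755 = 6.7505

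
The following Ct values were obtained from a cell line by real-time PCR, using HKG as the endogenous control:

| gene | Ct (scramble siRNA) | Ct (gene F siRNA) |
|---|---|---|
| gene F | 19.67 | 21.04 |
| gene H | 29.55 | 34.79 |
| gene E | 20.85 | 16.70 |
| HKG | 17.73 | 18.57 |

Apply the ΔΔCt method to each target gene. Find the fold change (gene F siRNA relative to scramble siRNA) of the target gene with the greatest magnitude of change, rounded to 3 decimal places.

31.779

gene F: ΔΔCt = (21.04−18.57) − (19.67−17.73) = 2.47 − 1.94 = 0.53; fold change = 2^-0.53 = 0.693
gene H: ΔΔCt = (34.79−18.57) − (29.55−17.73) = 16.22 − 11.82 = 4.40; fold change = 2^-4.40 = 0.047
gene E: ΔΔCt = (16.70−18.57) − (20.85−17.73) = -1.87 − 3.12 = -4.99; fold change = 2^4.99 = 31.779
gene E has the largest |ΔΔCt| = 4.99.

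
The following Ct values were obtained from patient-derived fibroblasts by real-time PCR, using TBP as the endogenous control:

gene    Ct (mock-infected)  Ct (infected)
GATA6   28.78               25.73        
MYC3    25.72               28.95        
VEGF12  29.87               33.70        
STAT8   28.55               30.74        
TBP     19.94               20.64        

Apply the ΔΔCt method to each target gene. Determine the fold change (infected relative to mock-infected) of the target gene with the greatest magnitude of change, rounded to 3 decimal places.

GATA6: ΔΔCt = (25.73−20.64) − (28.78−19.94) = 5.09 − 8.84 = -3.75; fold change = 2^3.75 = 13.454
MYC3: ΔΔCt = (28.95−20.64) − (25.72−19.94) = 8.31 − 5.78 = 2.53; fold change = 2^-2.53 = 0.173
VEGF12: ΔΔCt = (33.70−20.64) − (29.87−19.94) = 13.06 − 9.93 = 3.13; fold change = 2^-3.13 = 0.114
STAT8: ΔΔCt = (30.74−20.64) − (28.55−19.94) = 10.10 − 8.61 = 1.49; fold change = 2^-1.49 = 0.356
GATA6 has the largest |ΔΔCt| = 3.75.

13.454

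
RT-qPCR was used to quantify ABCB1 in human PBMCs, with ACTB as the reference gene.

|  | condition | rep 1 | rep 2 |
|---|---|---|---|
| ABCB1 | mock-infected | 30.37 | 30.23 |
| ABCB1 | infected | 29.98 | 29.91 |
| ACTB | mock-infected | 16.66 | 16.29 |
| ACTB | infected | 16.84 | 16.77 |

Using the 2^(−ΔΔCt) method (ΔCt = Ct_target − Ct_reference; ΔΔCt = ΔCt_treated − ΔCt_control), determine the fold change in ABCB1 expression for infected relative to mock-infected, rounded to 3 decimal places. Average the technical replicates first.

Mean Ct: ABCB1 mock-infected 30.300; ABCB1 infected 29.945; ACTB mock-infected 16.475; ACTB infected 16.805
ΔCt(mock-infected) = 30.300 − 16.475 = 13.825
ΔCt(infected) = 29.945 − 16.805 = 13.140
ΔΔCt = 13.140 − 13.825 = -0.685
Fold change = 2^(−(-0.685)) = 2^0.685 = 1.6077

1.608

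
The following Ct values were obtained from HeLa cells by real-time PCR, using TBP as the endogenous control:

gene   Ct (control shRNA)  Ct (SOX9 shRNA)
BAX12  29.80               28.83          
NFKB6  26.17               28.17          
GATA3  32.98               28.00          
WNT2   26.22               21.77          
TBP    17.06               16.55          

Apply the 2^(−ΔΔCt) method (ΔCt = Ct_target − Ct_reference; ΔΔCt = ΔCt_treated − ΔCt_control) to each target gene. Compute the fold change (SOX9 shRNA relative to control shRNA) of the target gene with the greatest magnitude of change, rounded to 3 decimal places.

22.162

BAX12: ΔΔCt = (28.83−16.55) − (29.80−17.06) = 12.28 − 12.74 = -0.46; fold change = 2^0.46 = 1.376
NFKB6: ΔΔCt = (28.17−16.55) − (26.17−17.06) = 11.62 − 9.11 = 2.51; fold change = 2^-2.51 = 0.176
GATA3: ΔΔCt = (28.00−16.55) − (32.98−17.06) = 11.45 − 15.92 = -4.47; fold change = 2^4.47 = 22.162
WNT2: ΔΔCt = (21.77−16.55) − (26.22−17.06) = 5.22 − 9.16 = -3.94; fold change = 2^3.94 = 15.348
GATA3 has the largest |ΔΔCt| = 4.47.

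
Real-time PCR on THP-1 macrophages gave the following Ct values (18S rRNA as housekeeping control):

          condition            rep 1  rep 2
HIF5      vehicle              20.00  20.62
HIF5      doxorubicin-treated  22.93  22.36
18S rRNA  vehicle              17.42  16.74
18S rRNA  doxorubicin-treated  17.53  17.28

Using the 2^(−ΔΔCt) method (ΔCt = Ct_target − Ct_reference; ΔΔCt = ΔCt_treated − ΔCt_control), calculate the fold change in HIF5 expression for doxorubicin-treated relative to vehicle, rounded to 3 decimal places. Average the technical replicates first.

0.248

Mean Ct: HIF5 vehicle 20.310; HIF5 doxorubicin-treated 22.645; 18S rRNA vehicle 17.080; 18S rRNA doxorubicin-treated 17.405
ΔCt(vehicle) = 20.310 − 17.080 = 3.230
ΔCt(doxorubicin-treated) = 22.645 − 17.405 = 5.240
ΔΔCt = 5.240 − 3.230 = 2.010
Fold change = 2^(−2.010) = 0.2483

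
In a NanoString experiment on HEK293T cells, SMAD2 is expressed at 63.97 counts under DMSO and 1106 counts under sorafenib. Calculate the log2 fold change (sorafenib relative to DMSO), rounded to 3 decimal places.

4.112

Fold change = 1106 / 63.97 = 17.2894
log2(17.2894) = 4.1118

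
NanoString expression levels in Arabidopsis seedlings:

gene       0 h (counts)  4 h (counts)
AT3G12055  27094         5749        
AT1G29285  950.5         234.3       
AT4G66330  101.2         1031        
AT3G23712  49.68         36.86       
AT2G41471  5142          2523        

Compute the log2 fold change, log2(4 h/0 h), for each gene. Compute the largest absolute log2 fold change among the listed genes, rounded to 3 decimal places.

3.349

log2(5749/27094) = -2.237  (AT3G12055)
log2(234.3/950.5) = -2.020  (AT1G29285)
log2(1031/101.2) = 3.349  (AT4G66330)
log2(36.86/49.68) = -0.431  (AT3G23712)
log2(2523/5142) = -1.027  (AT2G41471)
The largest magnitude belongs to AT4G66330.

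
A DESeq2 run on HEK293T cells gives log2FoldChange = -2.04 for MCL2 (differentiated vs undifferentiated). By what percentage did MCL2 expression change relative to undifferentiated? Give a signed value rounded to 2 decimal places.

Fold change = 2^(-2.04) = 0.2432
Percent change = (FC − 1) × 100% = (0.2432 − 1) × 100 = -75.68%

-75.68%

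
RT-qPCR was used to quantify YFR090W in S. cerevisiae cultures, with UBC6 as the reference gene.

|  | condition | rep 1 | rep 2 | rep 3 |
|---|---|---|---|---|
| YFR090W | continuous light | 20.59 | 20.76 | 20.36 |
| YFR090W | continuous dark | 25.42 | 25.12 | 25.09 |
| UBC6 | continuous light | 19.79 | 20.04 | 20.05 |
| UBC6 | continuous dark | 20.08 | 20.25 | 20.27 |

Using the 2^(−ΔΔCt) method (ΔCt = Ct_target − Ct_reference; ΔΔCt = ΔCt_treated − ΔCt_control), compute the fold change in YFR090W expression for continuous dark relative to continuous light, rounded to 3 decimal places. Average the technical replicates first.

0.047

Mean Ct: YFR090W continuous light 20.570; YFR090W continuous dark 25.210; UBC6 continuous light 19.960; UBC6 continuous dark 20.200
ΔCt(continuous light) = 20.570 − 19.960 = 0.610
ΔCt(continuous dark) = 25.210 − 20.200 = 5.010
ΔΔCt = 5.010 − 0.610 = 4.400
Fold change = 2^(−4.400) = 0.0474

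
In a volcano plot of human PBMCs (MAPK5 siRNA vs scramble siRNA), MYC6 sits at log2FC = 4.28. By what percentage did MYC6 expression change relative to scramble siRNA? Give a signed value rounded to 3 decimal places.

Fold change = 2^(4.28) = 19.4271
Percent change = (FC − 1) × 100% = (19.4271 − 1) × 100 = 1842.712%

1842.712%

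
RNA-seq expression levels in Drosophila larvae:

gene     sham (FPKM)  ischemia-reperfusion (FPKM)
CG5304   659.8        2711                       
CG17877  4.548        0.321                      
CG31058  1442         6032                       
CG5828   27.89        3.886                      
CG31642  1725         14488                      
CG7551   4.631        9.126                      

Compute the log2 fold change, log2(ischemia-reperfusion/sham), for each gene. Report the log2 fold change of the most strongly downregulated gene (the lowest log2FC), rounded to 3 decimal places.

log2(2711/659.8) = 2.039  (CG5304)
log2(0.321/4.548) = -3.825  (CG17877)
log2(6032/1442) = 2.065  (CG31058)
log2(3.886/27.89) = -2.843  (CG5828)
log2(14488/1725) = 3.070  (CG31642)
log2(9.126/4.631) = 0.979  (CG7551)
CG17877 is most strongly downregulated.

-3.825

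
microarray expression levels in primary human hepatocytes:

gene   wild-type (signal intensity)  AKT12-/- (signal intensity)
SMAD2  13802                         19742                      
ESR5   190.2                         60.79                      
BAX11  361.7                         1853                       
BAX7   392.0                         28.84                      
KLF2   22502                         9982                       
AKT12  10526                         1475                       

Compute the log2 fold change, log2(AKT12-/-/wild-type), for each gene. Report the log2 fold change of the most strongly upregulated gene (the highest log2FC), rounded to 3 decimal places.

2.357

log2(19742/13802) = 0.516  (SMAD2)
log2(60.79/190.2) = -1.646  (ESR5)
log2(1853/361.7) = 2.357  (BAX11)
log2(28.84/392.0) = -3.765  (BAX7)
log2(9982/22502) = -1.173  (KLF2)
log2(1475/10526) = -2.835  (AKT12)
BAX11 is most strongly upregulated.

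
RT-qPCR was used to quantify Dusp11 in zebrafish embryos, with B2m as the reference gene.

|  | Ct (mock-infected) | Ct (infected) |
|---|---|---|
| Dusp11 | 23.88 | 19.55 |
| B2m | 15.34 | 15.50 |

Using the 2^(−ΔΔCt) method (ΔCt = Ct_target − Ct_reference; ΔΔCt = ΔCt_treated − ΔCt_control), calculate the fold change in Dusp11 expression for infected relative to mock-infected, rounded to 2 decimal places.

22.47

ΔCt(mock-infected) = 23.880 − 15.340 = 8.540
ΔCt(infected) = 19.550 − 15.500 = 4.050
ΔΔCt = 4.050 − 8.540 = -4.490
Fold change = 2^(−(-4.490)) = 2^4.490 = 22.471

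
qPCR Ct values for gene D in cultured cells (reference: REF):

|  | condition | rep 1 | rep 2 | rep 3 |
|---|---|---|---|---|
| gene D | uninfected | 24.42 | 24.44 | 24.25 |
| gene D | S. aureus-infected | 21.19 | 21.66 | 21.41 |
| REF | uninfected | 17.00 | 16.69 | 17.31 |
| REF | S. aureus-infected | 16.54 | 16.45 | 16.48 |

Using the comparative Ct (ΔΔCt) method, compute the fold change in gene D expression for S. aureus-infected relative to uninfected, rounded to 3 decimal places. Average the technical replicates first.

Mean Ct: gene D uninfected 24.370; gene D S. aureus-infected 21.420; REF uninfected 17.000; REF S. aureus-infected 16.490
ΔCt(uninfected) = 24.370 − 17.000 = 7.370
ΔCt(S. aureus-infected) = 21.420 − 16.490 = 4.930
ΔΔCt = 4.930 − 7.370 = -2.440
Fold change = 2^(−(-2.440)) = 2^2.440 = 5.4264

5.426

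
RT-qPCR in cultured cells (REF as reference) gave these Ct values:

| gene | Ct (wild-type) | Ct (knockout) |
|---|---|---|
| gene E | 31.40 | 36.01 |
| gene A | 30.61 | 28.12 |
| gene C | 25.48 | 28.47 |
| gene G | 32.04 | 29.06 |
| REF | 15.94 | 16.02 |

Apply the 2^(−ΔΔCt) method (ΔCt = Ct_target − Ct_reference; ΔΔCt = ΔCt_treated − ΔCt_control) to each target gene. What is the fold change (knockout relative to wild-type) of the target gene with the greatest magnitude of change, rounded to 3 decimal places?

gene E: ΔΔCt = (36.01−16.02) − (31.40−15.94) = 19.99 − 15.46 = 4.53; fold change = 2^-4.53 = 0.043
gene A: ΔΔCt = (28.12−16.02) − (30.61−15.94) = 12.10 − 14.67 = -2.57; fold change = 2^2.57 = 5.938
gene C: ΔΔCt = (28.47−16.02) − (25.48−15.94) = 12.45 − 9.54 = 2.91; fold change = 2^-2.91 = 0.133
gene G: ΔΔCt = (29.06−16.02) − (32.04−15.94) = 13.04 − 16.10 = -3.06; fold change = 2^3.06 = 8.340
gene E has the largest |ΔΔCt| = 4.53.

0.043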